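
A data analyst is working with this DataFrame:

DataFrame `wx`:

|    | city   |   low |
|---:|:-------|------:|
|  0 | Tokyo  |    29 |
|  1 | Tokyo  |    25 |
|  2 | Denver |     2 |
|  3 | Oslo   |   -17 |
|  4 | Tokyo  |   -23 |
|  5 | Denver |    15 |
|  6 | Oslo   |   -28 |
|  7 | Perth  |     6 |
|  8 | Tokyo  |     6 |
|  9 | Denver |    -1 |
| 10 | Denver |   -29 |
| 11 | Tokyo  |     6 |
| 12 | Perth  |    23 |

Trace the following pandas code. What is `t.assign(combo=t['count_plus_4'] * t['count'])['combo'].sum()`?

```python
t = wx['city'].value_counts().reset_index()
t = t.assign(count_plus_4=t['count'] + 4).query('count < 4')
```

value_counts of city:
city
Tokyo     5
Denver    4
Oslo      2
Perth     2
Name: count, dtype: int64
reset_index():
     city  count
0   Tokyo      5
1  Denver      4
2    Oslo      2
3   Perth      2
add column count_plus_4 = t['count'] + 4:
     city  count  count_plus_4
0   Tokyo      5             9
1  Denver      4             8
2    Oslo      2             6
3   Perth      2             6
filter rows where count < 4:
    city  count  count_plus_4
2   Oslo      2             6
3  Perth      2             6
add column combo = t['count_plus_4'] * t['count']:
    city  count  count_plus_4  combo
2   Oslo      2             6     12
3  Perth      2             6     12

24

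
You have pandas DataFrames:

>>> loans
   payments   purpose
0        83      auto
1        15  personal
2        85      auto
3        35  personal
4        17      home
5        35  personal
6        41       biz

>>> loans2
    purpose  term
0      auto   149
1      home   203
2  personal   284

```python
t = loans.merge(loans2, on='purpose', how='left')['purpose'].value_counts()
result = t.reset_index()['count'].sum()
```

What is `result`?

merge on 'purpose' (how='left') → 7 rows:
   payments   purpose   term
0        83      auto  149.0
1        15  personal  284.0
2        85      auto  149.0
3        35  personal  284.0
4        17      home  203.0
5        35  personal  284.0
6        41       biz    NaN
value_counts of purpose:
purpose
personal    3
auto        2
home        1
biz         1
Name: count, dtype: int64
reset_index():
    purpose  count
0  personal      3
1      auto      2
2      home      1
3       biz      1
Finally, sum of column 'count' = 7.

7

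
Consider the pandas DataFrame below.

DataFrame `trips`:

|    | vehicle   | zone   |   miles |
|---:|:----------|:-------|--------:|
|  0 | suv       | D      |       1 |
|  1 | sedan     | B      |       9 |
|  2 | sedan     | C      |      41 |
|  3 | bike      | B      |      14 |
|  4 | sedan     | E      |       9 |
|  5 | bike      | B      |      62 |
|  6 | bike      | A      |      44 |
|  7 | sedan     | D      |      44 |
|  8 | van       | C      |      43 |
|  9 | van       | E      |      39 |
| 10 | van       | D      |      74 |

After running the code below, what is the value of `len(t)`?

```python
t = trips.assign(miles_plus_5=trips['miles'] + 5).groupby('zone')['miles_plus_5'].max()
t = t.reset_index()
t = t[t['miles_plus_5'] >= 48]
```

add column miles_plus_5 = trips['miles'] + 5:
   vehicle zone  miles  miles_plus_5
0      suv    D      1             6
1    sedan    B      9            14
2    sedan    C     41            46
3     bike    B     14            19
4    sedan    E      9            14
5     bike    B     62            67
6     bike    A     44            49
7    sedan    D     44            49
8      van    C     43            48
9      van    E     39            44
10     van    D     74            79
group by zone, max of miles_plus_5:
zone
A    49
B    67
C    48
D    79
E    44
Name: miles_plus_5, dtype: int64
reset_index():
  zone  miles_plus_5
0    A            49
1    B            67
2    C            48
3    D            79
4    E            44
filter rows where miles_plus_5 >= 48:
  zone  miles_plus_5
0    A            49
1    B            67
2    C            48
3    D            79
number of rows → 4

4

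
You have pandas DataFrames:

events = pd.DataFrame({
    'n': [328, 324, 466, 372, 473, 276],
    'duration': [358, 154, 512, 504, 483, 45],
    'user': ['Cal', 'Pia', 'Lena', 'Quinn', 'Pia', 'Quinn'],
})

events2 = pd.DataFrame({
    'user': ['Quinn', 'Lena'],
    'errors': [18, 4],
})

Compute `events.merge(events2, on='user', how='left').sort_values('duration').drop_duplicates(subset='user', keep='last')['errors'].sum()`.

merge on 'user' (how='left') → 6 rows:
     n  duration   user  errors
0  328       358    Cal     NaN
1  324       154    Pia     NaN
2  466       512   Lena     4.0
3  372       504  Quinn    18.0
4  473       483    Pia     NaN
5  276        45  Quinn    18.0
sort by duration:
     n  duration   user  errors
5  276        45  Quinn    18.0
1  324       154    Pia     NaN
0  328       358    Cal     NaN
4  473       483    Pia     NaN
3  372       504  Quinn    18.0
2  466       512   Lena     4.0
drop duplicate user (keep=last):
     n  duration   user  errors
0  328       358    Cal     NaN
4  473       483    Pia     NaN
3  372       504  Quinn    18.0
2  466       512   Lena     4.0
Then the sum of column 'errors': 22.0

22.0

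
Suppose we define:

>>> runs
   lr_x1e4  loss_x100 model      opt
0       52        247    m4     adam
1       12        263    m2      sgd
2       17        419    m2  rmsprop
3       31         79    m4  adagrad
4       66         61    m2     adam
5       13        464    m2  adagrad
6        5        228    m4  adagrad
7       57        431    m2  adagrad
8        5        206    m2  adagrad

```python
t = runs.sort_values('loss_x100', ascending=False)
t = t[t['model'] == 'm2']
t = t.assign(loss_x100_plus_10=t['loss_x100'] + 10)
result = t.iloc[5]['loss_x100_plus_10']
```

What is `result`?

sort by loss_x100 descending:
   lr_x1e4  loss_x100 model      opt
5       13        464    m2  adagrad
7       57        431    m2  adagrad
2       17        419    m2  rmsprop
1       12        263    m2      sgd
0       52        247    m4     adam
6        5        228    m4  adagrad
8        5        206    m2  adagrad
3       31         79    m4  adagrad
4       66         61    m2     adam
filter rows where model == 'm2':
   lr_x1e4  loss_x100 model      opt
5       13        464    m2  adagrad
7       57        431    m2  adagrad
2       17        419    m2  rmsprop
1       12        263    m2      sgd
8        5        206    m2  adagrad
4       66         61    m2     adam
add column loss_x100_plus_10 = t['loss_x100'] + 10:
   lr_x1e4  loss_x100 model      opt  loss_x100_plus_10
5       13        464    m2  adagrad                474
7       57        431    m2  adagrad                441
2       17        419    m2  rmsprop                429
1       12        263    m2      sgd                273
8        5        206    m2  adagrad                216
4       66         61    m2     adam                 71
The value at position 5, column 'loss_x100_plus_10' is 71.

71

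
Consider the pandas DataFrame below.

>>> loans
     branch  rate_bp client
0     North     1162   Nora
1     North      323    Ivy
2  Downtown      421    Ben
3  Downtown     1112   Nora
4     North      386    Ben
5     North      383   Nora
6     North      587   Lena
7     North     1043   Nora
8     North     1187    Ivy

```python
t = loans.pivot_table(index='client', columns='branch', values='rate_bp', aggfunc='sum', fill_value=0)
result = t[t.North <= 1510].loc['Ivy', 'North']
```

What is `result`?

1510

pivot: rows=client, cols=branch, sum(rate_bp):
branch  Downtown  North
client                 
Ben          421    386
Ivy            0   1510
Lena           0    587
Nora        1112   2588
filter rows where North <= 1510:
branch  Downtown  North
client                 
Ben          421    386
Ivy            0   1510
Lena           0    587
Reading off the value at row 'Ivy', column 'North', we get 1510.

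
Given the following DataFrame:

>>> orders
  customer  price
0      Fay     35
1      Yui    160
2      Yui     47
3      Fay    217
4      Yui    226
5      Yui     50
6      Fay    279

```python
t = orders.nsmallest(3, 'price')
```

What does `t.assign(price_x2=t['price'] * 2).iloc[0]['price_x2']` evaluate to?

take 3 rows with smallest price:
  customer  price
0      Fay     35
2      Yui     47
5      Yui     50
add column price_x2 = t['price'] * 2:
  customer  price  price_x2
0      Fay     35        70
2      Yui     47        94
5      Yui     50       100

70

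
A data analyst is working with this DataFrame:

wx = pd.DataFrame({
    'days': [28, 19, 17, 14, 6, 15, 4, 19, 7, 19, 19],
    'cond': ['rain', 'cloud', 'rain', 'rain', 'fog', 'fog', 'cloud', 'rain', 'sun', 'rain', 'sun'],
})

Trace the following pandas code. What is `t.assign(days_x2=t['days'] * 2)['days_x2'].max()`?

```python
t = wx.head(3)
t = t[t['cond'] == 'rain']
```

56

take first 3 rows:
   days   cond
0    28   rain
1    19  cloud
2    17   rain
filter rows where cond == 'rain':
   days  cond
0    28  rain
2    17  rain
add column days_x2 = t['days'] * 2:
   days  cond  days_x2
0    28  rain       56
2    17  rain       34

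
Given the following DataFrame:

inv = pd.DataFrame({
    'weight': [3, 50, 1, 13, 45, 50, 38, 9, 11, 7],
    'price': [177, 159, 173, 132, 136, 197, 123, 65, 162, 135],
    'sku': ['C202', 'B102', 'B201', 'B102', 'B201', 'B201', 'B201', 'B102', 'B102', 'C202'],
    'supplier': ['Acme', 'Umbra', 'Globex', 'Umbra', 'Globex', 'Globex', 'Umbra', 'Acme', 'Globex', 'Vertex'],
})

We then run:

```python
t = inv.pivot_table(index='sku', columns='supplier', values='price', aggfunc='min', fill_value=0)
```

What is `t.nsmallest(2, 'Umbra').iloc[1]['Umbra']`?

pivot: rows=sku, cols=supplier, min(price):
supplier  Acme  Globex  Umbra  Vertex
sku                                  
B102        65     162    132       0
B201         0     136    123       0
C202       177       0      0     135
take 2 rows with smallest Umbra:
supplier  Acme  Globex  Umbra  Vertex
sku                                  
C202       177       0      0     135
B201         0     136    123       0
So iloc[1]['Umbra'] = 123.

123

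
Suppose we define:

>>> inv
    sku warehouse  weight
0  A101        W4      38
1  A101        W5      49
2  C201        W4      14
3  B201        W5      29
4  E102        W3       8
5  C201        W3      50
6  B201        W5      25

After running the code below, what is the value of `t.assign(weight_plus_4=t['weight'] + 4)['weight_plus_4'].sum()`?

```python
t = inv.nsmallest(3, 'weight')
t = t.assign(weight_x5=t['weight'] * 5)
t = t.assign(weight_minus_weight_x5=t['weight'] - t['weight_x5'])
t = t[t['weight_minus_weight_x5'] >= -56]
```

take 3 rows with smallest weight:
    sku warehouse  weight
4  E102        W3       8
2  C201        W4      14
6  B201        W5      25
add column weight_x5 = t['weight'] * 5:
    sku warehouse  weight  weight_x5
4  E102        W3       8         40
2  C201        W4      14         70
6  B201        W5      25        125
add column weight_minus_weight_x5 = t['weight'] - t['weight_x5']:
    sku warehouse  weight  weight_x5  weight_minus_weight_x5
4  E102        W3       8         40                     -32
2  C201        W4      14         70                     -56
6  B201        W5      25        125                    -100
filter rows where weight_minus_weight_x5 >= -56:
    sku warehouse  weight  weight_x5  weight_minus_weight_x5
4  E102        W3       8         40                     -32
2  C201        W4      14         70                     -56
add column weight_plus_4 = t['weight'] + 4:
    sku warehouse  weight  weight_x5  weight_minus_weight_x5  weight_plus_4
4  E102        W3       8         40                     -32             12
2  C201        W4      14         70                     -56             18
Hence 30.

30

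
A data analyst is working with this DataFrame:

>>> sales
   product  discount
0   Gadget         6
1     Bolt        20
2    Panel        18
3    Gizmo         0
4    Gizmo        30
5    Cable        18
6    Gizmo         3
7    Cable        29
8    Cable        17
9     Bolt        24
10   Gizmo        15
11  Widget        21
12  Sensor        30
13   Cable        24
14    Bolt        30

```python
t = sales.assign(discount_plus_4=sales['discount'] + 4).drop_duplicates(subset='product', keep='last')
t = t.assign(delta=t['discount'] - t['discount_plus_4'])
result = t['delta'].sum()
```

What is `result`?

add column discount_plus_4 = sales['discount'] + 4:
   product  discount  discount_plus_4
0   Gadget         6               10
1     Bolt        20               24
2    Panel        18               22
3    Gizmo         0                4
4    Gizmo        30               34
5    Cable        18               22
6    Gizmo         3                7
7    Cable        29               33
8    Cable        17               21
9     Bolt        24               28
10   Gizmo        15               19
11  Widget        21               25
12  Sensor        30               34
13   Cable        24               28
14    Bolt        30               34
drop duplicate product (keep=last):
   product  discount  discount_plus_4
0   Gadget         6               10
2    Panel        18               22
10   Gizmo        15               19
11  Widget        21               25
12  Sensor        30               34
13   Cable        24               28
14    Bolt        30               34
add column delta = t['discount'] - t['discount_plus_4']:
   product  discount  discount_plus_4  delta
0   Gadget         6               10     -4
2    Panel        18               22     -4
10   Gizmo        15               19     -4
11  Widget        21               25     -4
12  Sensor        30               34     -4
13   Cable        24               28     -4
14    Bolt        30               34     -4
The sum of column 'delta' is -28.

-28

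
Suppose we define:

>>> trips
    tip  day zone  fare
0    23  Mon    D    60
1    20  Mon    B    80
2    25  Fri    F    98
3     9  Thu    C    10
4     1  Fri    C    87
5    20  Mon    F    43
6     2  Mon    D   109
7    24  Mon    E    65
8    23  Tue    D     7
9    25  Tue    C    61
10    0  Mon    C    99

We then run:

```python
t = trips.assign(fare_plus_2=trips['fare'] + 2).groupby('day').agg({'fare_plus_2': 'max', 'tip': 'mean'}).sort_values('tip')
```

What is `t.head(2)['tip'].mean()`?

add column fare_plus_2 = trips['fare'] + 2:
    tip  day zone  fare  fare_plus_2
0    23  Mon    D    60           62
1    20  Mon    B    80           82
2    25  Fri    F    98          100
3     9  Thu    C    10           12
4     1  Fri    C    87           89
5    20  Mon    F    43           45
6     2  Mon    D   109          111
7    24  Mon    E    65           67
8    23  Tue    D     7            9
9    25  Tue    C    61           63
10    0  Mon    C    99          101
group by day: max(fare_plus_2), mean(tip):
     fare_plus_2        tip
day                        
Fri          100  13.000000
Mon          111  14.833333
Thu           12   9.000000
Tue           63  24.000000
sort by tip:
     fare_plus_2        tip
day                        
Thu           12   9.000000
Fri          100  13.000000
Mon          111  14.833333
Tue           63  24.000000
take first 2 rows:
     fare_plus_2   tip
day                   
Thu           12   9.0
Fri          100  13.0
Then the mean of column 'tip': 11.0

11.0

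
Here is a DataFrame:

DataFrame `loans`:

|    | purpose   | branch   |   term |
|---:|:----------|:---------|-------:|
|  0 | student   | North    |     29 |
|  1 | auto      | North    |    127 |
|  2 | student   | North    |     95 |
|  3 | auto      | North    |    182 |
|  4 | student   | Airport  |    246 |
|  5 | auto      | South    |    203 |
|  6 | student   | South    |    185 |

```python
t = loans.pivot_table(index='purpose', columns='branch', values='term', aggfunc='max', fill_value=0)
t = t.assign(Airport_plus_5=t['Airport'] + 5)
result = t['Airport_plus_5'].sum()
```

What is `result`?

pivot: rows=purpose, cols=branch, max(term):
branch   Airport  North  South
purpose                       
auto           0    182    203
student      246     95    185
add column Airport_plus_5 = t['Airport'] + 5:
branch   Airport  North  South  Airport_plus_5
purpose                                       
auto           0    182    203               5
student      246     95    185             251

256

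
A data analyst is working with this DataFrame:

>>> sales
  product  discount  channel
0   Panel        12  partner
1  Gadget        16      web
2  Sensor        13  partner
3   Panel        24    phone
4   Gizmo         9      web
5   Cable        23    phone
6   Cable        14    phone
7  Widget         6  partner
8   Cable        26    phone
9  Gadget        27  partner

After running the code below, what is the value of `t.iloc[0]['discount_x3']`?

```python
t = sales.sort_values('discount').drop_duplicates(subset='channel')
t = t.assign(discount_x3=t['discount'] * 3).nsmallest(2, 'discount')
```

18

sort by discount:
  product  discount  channel
7  Widget         6  partner
4   Gizmo         9      web
0   Panel        12  partner
2  Sensor        13  partner
6   Cable        14    phone
1  Gadget        16      web
5   Cable        23    phone
3   Panel        24    phone
8   Cable        26    phone
9  Gadget        27  partner
drop duplicate channel (keep=first):
  product  discount  channel
7  Widget         6  partner
4   Gizmo         9      web
6   Cable        14    phone
add column discount_x3 = t['discount'] * 3:
  product  discount  channel  discount_x3
7  Widget         6  partner           18
4   Gizmo         9      web           27
6   Cable        14    phone           42
take 2 rows with smallest discount:
  product  discount  channel  discount_x3
7  Widget         6  partner           18
4   Gizmo         9      web           27
So iloc[0]['discount_x3'] = 18.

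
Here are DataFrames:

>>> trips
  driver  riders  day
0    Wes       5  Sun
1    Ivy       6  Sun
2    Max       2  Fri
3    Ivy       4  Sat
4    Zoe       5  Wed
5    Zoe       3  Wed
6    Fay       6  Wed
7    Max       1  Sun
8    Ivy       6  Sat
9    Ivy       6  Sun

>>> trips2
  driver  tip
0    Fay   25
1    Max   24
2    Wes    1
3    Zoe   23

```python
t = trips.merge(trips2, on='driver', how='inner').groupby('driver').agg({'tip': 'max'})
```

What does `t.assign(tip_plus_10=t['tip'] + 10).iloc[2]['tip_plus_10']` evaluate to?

11

merge on 'driver' (how='inner') → 6 rows:
  driver  riders  day  tip
0    Wes       5  Sun    1
1    Max       2  Fri   24
2    Zoe       5  Wed   23
3    Zoe       3  Wed   23
4    Fay       6  Wed   25
5    Max       1  Sun   24
group by driver, max of tip:
        tip
driver     
Fay      25
Max      24
Wes       1
Zoe      23
add column tip_plus_10 = t['tip'] + 10:
        tip  tip_plus_10
driver                  
Fay      25           35
Max      24           34
Wes       1           11
Zoe      23           33
The value at position 2, column 'tip_plus_10' is 11.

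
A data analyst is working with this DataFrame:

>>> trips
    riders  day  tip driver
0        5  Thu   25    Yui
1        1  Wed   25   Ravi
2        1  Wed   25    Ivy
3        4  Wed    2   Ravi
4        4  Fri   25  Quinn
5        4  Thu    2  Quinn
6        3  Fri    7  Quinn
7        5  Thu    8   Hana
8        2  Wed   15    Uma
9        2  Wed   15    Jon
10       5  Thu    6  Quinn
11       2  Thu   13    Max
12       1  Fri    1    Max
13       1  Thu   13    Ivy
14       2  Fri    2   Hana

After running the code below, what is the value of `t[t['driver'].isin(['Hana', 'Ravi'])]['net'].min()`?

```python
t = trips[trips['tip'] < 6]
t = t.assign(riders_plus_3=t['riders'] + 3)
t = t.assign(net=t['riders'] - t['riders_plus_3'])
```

filter rows where tip < 6:
    riders  day  tip driver
3        4  Wed    2   Ravi
5        4  Thu    2  Quinn
12       1  Fri    1    Max
14       2  Fri    2   Hana
add column riders_plus_3 = t['riders'] + 3:
    riders  day  tip driver  riders_plus_3
3        4  Wed    2   Ravi              7
5        4  Thu    2  Quinn              7
12       1  Fri    1    Max              4
14       2  Fri    2   Hana              5
add column net = t['riders'] - t['riders_plus_3']:
    riders  day  tip driver  riders_plus_3  net
3        4  Wed    2   Ravi              7   -3
5        4  Thu    2  Quinn              7   -3
12       1  Fri    1    Max              4   -3
14       2  Fri    2   Hana              5   -3
filter rows where driver in ['Hana', 'Ravi']:
    riders  day  tip driver  riders_plus_3  net
3        4  Wed    2   Ravi              7   -3
14       2  Fri    2   Hana              5   -3
min of column 'net' → -3

-3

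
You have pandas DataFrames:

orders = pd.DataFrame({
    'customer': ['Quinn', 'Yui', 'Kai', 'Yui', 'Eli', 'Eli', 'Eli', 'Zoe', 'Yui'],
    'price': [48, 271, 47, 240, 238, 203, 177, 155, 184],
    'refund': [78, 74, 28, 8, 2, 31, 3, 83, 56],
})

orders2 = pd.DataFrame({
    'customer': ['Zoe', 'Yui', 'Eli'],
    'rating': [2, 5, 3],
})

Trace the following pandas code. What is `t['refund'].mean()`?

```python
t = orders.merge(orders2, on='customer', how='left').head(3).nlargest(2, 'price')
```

76.0

merge on 'customer' (how='left') → 9 rows:
  customer  price  refund  rating
0    Quinn     48      78     NaN
1      Yui    271      74     5.0
2      Kai     47      28     NaN
3      Yui    240       8     5.0
4      Eli    238       2     3.0
5      Eli    203      31     3.0
6      Eli    177       3     3.0
7      Zoe    155      83     2.0
8      Yui    184      56     5.0
take first 3 rows:
  customer  price  refund  rating
0    Quinn     48      78     NaN
1      Yui    271      74     5.0
2      Kai     47      28     NaN
take 2 rows with largest price:
  customer  price  refund  rating
1      Yui    271      74     5.0
0    Quinn     48      78     NaN
Taking the mean of column 'refund' gives 76.0.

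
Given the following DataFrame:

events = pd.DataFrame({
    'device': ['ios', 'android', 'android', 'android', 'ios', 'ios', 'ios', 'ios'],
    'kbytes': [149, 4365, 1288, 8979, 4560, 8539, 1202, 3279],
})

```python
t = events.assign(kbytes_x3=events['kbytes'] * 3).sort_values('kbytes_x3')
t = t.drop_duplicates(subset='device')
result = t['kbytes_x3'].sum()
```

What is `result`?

4311

add column kbytes_x3 = events['kbytes'] * 3:
    device  kbytes  kbytes_x3
0      ios     149        447
1  android    4365      13095
2  android    1288       3864
3  android    8979      26937
4      ios    4560      13680
5      ios    8539      25617
6      ios    1202       3606
7      ios    3279       9837
sort by kbytes_x3:
    device  kbytes  kbytes_x3
0      ios     149        447
6      ios    1202       3606
2  android    1288       3864
7      ios    3279       9837
1  android    4365      13095
4      ios    4560      13680
5      ios    8539      25617
3  android    8979      26937
drop duplicate device (keep=first):
    device  kbytes  kbytes_x3
0      ios     149        447
2  android    1288       3864
Finally, sum of column 'kbytes_x3' = 4311.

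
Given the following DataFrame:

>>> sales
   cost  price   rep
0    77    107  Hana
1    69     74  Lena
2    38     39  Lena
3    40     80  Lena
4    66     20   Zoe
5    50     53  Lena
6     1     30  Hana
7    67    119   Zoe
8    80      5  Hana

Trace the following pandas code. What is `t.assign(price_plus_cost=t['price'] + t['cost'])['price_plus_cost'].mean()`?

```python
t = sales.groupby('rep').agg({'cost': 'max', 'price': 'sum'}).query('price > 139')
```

268.5

group by rep: max(cost), sum(price):
      cost  price
rep              
Hana    80    142
Lena    69    246
Zoe     67    139
filter rows where price > 139:
      cost  price
rep              
Hana    80    142
Lena    69    246
add column price_plus_cost = t['price'] + t['cost']:
      cost  price  price_plus_cost
rep                               
Hana    80    142              222
Lena    69    246              315
Reading off the mean of column 'price_plus_cost', we get 268.5.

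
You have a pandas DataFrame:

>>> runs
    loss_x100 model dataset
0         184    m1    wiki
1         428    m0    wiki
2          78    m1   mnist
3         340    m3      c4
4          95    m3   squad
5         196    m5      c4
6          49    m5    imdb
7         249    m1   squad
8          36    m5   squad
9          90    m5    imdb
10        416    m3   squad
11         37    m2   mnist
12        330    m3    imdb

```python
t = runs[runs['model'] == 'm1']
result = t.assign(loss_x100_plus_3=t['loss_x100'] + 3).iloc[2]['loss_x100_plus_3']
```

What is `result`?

252

filter rows where model == 'm1':
   loss_x100 model dataset
0        184    m1    wiki
2         78    m1   mnist
7        249    m1   squad
add column loss_x100_plus_3 = t['loss_x100'] + 3:
   loss_x100 model dataset  loss_x100_plus_3
0        184    m1    wiki               187
2         78    m1   mnist                81
7        249    m1   squad               252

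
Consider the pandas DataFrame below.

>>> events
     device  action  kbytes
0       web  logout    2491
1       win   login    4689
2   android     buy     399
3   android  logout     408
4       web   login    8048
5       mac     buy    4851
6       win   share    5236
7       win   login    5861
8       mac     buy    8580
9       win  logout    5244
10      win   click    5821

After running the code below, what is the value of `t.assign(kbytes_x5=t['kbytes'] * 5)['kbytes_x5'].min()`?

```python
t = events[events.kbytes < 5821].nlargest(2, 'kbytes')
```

filter rows where kbytes < 5821:
    device  action  kbytes
0      web  logout    2491
1      win   login    4689
2  android     buy     399
3  android  logout     408
5      mac     buy    4851
6      win   share    5236
9      win  logout    5244
take 2 rows with largest kbytes:
  device  action  kbytes
9    win  logout    5244
6    win   share    5236
add column kbytes_x5 = t['kbytes'] * 5:
  device  action  kbytes  kbytes_x5
9    win  logout    5244      26220
6    win   share    5236      26180

26180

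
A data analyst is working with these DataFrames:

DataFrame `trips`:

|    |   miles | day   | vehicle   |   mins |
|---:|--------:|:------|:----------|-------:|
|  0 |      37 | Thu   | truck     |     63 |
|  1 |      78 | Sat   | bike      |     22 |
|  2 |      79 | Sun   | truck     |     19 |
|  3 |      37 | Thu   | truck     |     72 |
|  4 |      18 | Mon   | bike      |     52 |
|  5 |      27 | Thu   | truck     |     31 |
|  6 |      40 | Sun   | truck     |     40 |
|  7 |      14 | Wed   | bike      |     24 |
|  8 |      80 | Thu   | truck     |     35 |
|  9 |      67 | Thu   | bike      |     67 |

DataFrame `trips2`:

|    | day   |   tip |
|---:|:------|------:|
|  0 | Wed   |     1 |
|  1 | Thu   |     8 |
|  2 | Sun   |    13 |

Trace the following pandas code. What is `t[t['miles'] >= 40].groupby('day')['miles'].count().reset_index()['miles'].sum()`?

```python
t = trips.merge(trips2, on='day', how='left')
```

merge on 'day' (how='left') → 10 rows:
   miles  day vehicle  mins   tip
0     37  Thu   truck    63   8.0
1     78  Sat    bike    22   NaN
2     79  Sun   truck    19  13.0
3     37  Thu   truck    72   8.0
4     18  Mon    bike    52   NaN
5     27  Thu   truck    31   8.0
6     40  Sun   truck    40  13.0
7     14  Wed    bike    24   1.0
8     80  Thu   truck    35   8.0
9     67  Thu    bike    67   8.0
filter rows where miles >= 40:
   miles  day vehicle  mins   tip
1     78  Sat    bike    22   NaN
2     79  Sun   truck    19  13.0
6     40  Sun   truck    40  13.0
8     80  Thu   truck    35   8.0
9     67  Thu    bike    67   8.0
group by day, count of miles:
day
Sat    1
Sun    2
Thu    2
Name: miles, dtype: int64
reset_index():
   day  miles
0  Sat      1
1  Sun      2
2  Thu      2
sum of column 'miles' → 5

5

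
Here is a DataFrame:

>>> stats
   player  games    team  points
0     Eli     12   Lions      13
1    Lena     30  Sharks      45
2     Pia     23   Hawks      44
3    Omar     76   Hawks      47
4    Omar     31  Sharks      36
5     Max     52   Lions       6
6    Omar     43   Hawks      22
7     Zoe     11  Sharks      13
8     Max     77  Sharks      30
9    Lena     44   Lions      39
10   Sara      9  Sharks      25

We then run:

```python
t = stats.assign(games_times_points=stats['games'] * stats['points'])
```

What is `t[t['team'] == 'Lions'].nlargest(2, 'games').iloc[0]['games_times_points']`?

add column games_times_points = stats['games'] * stats['points']:
   player  games    team  points  games_times_points
0     Eli     12   Lions      13                 156
1    Lena     30  Sharks      45                1350
2     Pia     23   Hawks      44                1012
3    Omar     76   Hawks      47                3572
4    Omar     31  Sharks      36                1116
5     Max     52   Lions       6                 312
6    Omar     43   Hawks      22                 946
7     Zoe     11  Sharks      13                 143
8     Max     77  Sharks      30                2310
9    Lena     44   Lions      39                1716
10   Sara      9  Sharks      25                 225
filter rows where team == 'Lions':
  player  games   team  points  games_times_points
0    Eli     12  Lions      13                 156
5    Max     52  Lions       6                 312
9   Lena     44  Lions      39                1716
take 2 rows with largest games:
  player  games   team  points  games_times_points
5    Max     52  Lions       6                 312
9   Lena     44  Lions      39                1716
Reading off the value at position 0, column 'games_times_points', we get 312.

312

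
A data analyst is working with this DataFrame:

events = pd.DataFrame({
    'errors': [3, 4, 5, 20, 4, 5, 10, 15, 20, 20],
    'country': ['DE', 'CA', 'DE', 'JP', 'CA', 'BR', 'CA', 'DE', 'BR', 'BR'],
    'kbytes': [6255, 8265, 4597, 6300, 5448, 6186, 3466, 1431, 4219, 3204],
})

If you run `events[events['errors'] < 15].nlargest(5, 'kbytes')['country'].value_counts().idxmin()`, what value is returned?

BR

filter rows where errors < 15:
   errors country  kbytes
0       3      DE    6255
1       4      CA    8265
2       5      DE    4597
4       4      CA    5448
5       5      BR    6186
6      10      CA    3466
take 5 rows with largest kbytes:
   errors country  kbytes
1       4      CA    8265
0       3      DE    6255
5       5      BR    6186
4       4      CA    5448
2       5      DE    4597
value_counts of country:
country
CA    2
DE    2
BR    1
Name: count, dtype: int64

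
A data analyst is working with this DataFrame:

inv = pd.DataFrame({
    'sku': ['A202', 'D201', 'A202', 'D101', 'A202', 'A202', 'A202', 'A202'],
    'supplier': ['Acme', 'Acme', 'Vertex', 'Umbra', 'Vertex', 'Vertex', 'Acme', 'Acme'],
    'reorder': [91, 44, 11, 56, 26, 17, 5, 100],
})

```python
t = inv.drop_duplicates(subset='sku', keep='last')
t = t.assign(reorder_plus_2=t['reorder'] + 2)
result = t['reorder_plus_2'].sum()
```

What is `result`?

drop duplicate sku (keep=last):
    sku supplier  reorder
1  D201     Acme       44
3  D101    Umbra       56
7  A202     Acme      100
add column reorder_plus_2 = t['reorder'] + 2:
    sku supplier  reorder  reorder_plus_2
1  D201     Acme       44              46
3  D101    Umbra       56              58
7  A202     Acme      100             102
sum of column 'reorder_plus_2' → 206

206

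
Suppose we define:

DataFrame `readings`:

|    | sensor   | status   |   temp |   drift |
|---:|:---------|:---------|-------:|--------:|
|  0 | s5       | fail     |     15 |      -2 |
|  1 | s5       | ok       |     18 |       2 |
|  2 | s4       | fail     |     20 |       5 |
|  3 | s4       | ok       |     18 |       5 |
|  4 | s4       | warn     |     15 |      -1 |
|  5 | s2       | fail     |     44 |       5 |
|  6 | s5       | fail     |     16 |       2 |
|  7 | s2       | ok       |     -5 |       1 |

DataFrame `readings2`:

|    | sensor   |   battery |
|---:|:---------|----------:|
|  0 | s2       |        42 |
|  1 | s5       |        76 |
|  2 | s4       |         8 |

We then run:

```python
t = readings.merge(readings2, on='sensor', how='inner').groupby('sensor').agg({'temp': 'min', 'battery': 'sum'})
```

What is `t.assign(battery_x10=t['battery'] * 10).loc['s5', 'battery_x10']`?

merge on 'sensor' (how='inner') → 8 rows:
  sensor status  temp  drift  battery
0     s5   fail    15     -2       76
1     s5     ok    18      2       76
2     s4   fail    20      5        8
3     s4     ok    18      5        8
4     s4   warn    15     -1        8
5     s2   fail    44      5       42
6     s5   fail    16      2       76
7     s2     ok    -5      1       42
group by sensor: min(temp), sum(battery):
        temp  battery
sensor               
s2        -5       84
s4        15       24
s5        15      228
add column battery_x10 = t['battery'] * 10:
        temp  battery  battery_x10
sensor                            
s2        -5       84          840
s4        15       24          240
s5        15      228         2280
value at row 's5', column 'battery_x10' → 2280

2280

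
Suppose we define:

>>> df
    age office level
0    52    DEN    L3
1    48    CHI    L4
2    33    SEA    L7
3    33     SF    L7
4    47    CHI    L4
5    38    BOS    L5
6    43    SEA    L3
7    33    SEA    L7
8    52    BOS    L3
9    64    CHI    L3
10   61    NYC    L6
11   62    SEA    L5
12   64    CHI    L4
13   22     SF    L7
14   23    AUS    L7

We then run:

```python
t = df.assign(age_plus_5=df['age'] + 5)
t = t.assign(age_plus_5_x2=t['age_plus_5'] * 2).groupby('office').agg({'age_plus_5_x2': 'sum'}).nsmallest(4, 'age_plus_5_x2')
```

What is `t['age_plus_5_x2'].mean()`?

108.0

add column age_plus_5 = df['age'] + 5:
    age office level  age_plus_5
0    52    DEN    L3          57
1    48    CHI    L4          53
2    33    SEA    L7          38
3    33     SF    L7          38
4    47    CHI    L4          52
5    38    BOS    L5          43
6    43    SEA    L3          48
7    33    SEA    L7          38
8    52    BOS    L3          57
9    64    CHI    L3          69
10   61    NYC    L6          66
11   62    SEA    L5          67
12   64    CHI    L4          69
13   22     SF    L7          27
14   23    AUS    L7          28
add column age_plus_5_x2 = t['age_plus_5'] * 2:
    age office level  age_plus_5  age_plus_5_x2
0    52    DEN    L3          57            114
1    48    CHI    L4          53            106
2    33    SEA    L7          38             76
3    33     SF    L7          38             76
4    47    CHI    L4          52            104
5    38    BOS    L5          43             86
6    43    SEA    L3          48             96
7    33    SEA    L7          38             76
8    52    BOS    L3          57            114
9    64    CHI    L3          69            138
10   61    NYC    L6          66            132
11   62    SEA    L5          67            134
12   64    CHI    L4          69            138
13   22     SF    L7          27             54
14   23    AUS    L7          28             56
group by office, sum of age_plus_5_x2:
        age_plus_5_x2
office               
AUS                56
BOS               200
CHI               486
DEN               114
NYC               132
SEA               382
SF                130
take 4 rows with smallest age_plus_5_x2:
        age_plus_5_x2
office               
AUS                56
DEN               114
SF                130
NYC               132
So mean() = 108.0.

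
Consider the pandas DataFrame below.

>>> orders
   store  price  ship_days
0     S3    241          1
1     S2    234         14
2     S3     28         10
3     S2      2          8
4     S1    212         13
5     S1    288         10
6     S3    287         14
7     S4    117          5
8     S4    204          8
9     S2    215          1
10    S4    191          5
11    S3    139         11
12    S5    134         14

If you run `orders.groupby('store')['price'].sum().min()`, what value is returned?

134

group by store, sum of price:
store
S1    500
S2    451
S3    695
S4    512
S5    134
Name: price, dtype: int64
The min of the resulting series is 134.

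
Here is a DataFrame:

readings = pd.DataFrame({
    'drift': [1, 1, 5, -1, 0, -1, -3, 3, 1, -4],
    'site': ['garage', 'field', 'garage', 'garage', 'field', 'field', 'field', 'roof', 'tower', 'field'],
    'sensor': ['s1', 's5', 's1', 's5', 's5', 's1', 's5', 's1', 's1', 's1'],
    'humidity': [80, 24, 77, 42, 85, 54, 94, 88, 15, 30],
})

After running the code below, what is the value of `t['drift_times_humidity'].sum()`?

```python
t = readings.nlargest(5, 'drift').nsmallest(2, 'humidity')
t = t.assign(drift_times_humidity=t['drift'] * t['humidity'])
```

take 5 rows with largest drift:
   drift    site sensor  humidity
2      5  garage     s1        77
7      3    roof     s1        88
0      1  garage     s1        80
1      1   field     s5        24
8      1   tower     s1        15
take 2 rows with smallest humidity:
   drift   site sensor  humidity
8      1  tower     s1        15
1      1  field     s5        24
add column drift_times_humidity = t['drift'] * t['humidity']:
   drift   site sensor  humidity  drift_times_humidity
8      1  tower     s1        15                    15
1      1  field     s5        24                    24

39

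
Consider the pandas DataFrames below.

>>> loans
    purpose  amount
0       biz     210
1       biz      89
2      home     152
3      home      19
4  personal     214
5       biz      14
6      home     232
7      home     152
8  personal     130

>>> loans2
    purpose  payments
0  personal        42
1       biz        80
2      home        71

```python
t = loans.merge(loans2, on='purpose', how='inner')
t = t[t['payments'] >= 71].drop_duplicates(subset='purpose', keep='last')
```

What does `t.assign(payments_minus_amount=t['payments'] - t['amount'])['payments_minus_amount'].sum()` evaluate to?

-15

merge on 'purpose' (how='inner') → 9 rows:
    purpose  amount  payments
0       biz     210        80
1       biz      89        80
2      home     152        71
3      home      19        71
4  personal     214        42
5       biz      14        80
6      home     232        71
7      home     152        71
8  personal     130        42
filter rows where payments >= 71:
  purpose  amount  payments
0     biz     210        80
1     biz      89        80
2    home     152        71
3    home      19        71
5     biz      14        80
6    home     232        71
7    home     152        71
drop duplicate purpose (keep=last):
  purpose  amount  payments
5     biz      14        80
7    home     152        71
add column payments_minus_amount = t['payments'] - t['amount']:
  purpose  amount  payments  payments_minus_amount
5     biz      14        80                     66
7    home     152        71                    -81
Finally, sum of column 'payments_minus_amount' = -15.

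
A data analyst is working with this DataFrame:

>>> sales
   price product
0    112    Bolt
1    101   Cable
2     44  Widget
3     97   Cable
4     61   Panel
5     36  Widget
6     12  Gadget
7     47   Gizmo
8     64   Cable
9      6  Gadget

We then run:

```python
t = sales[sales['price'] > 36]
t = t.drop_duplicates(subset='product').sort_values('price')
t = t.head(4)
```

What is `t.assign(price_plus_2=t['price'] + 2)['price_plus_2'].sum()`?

261

filter rows where price > 36:
   price product
0    112    Bolt
1    101   Cable
2     44  Widget
3     97   Cable
4     61   Panel
7     47   Gizmo
8     64   Cable
drop duplicate product (keep=first):
   price product
0    112    Bolt
1    101   Cable
2     44  Widget
4     61   Panel
7     47   Gizmo
sort by price:
   price product
2     44  Widget
7     47   Gizmo
4     61   Panel
1    101   Cable
0    112    Bolt
take first 4 rows:
   price product
2     44  Widget
7     47   Gizmo
4     61   Panel
1    101   Cable
add column price_plus_2 = t['price'] + 2:
   price product  price_plus_2
2     44  Widget            46
7     47   Gizmo            49
4     61   Panel            63
1    101   Cable           103
Finally, sum of column 'price_plus_2' = 261.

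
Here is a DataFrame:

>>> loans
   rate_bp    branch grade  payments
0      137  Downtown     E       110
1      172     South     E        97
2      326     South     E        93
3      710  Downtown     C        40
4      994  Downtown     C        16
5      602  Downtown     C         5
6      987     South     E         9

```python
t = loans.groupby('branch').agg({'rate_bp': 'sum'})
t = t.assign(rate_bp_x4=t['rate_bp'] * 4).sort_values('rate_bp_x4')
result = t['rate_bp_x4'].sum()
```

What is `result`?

15712

group by branch, sum of rate_bp:
          rate_bp
branch           
Downtown     2443
South        1485
add column rate_bp_x4 = t['rate_bp'] * 4:
          rate_bp  rate_bp_x4
branch                       
Downtown     2443        9772
South        1485        5940
sort by rate_bp_x4:
          rate_bp  rate_bp_x4
branch                       
South        1485        5940
Downtown     2443        9772
Reading off the sum of column 'rate_bp_x4', we get 15712.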